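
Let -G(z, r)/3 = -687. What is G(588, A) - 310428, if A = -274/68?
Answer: -308367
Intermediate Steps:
A = -137/34 (A = -274*1/68 = -137/34 ≈ -4.0294)
G(z, r) = 2061 (G(z, r) = -3*(-687) = 2061)
G(588, A) - 310428 = 2061 - 310428 = -308367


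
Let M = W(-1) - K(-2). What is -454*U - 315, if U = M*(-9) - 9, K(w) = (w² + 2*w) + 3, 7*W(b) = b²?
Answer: -55323/7 ≈ -7903.3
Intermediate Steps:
W(b) = b²/7
K(w) = 3 + w² + 2*w
M = -20/7 (M = (⅐)*(-1)² - (3 + (-2)² + 2*(-2)) = (⅐)*1 - (3 + 4 - 4) = ⅐ - 1*3 = ⅐ - 3 = -20/7 ≈ -2.8571)
U = 117/7 (U = -20/7*(-9) - 9 = 180/7 - 9 = 117/7 ≈ 16.714)
-454*U - 315 = -454*117/7 - 315 = -53118/7 - 315 = -55323/7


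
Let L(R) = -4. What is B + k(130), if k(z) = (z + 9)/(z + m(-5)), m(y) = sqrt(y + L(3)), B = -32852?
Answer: -555476398/16909 - 417*I/16909 ≈ -32851.0 - 0.024661*I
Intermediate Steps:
m(y) = sqrt(-4 + y) (m(y) = sqrt(y - 4) = sqrt(-4 + y))
k(z) = (9 + z)/(z + 3*I) (k(z) = (z + 9)/(z + sqrt(-4 - 5)) = (9 + z)/(z + sqrt(-9)) = (9 + z)/(z + 3*I))
B + k(130) = -32852 + (9 + 130)/(130 + 3*I) = -32852 + ((130 - 3*I)/16909)*139 = -32852 + 139*(130 - 3*I)/16909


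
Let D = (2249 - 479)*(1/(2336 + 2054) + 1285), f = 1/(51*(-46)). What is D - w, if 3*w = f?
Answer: 7027328471065/3089682 ≈ 2.2745e+6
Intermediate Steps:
f = -1/2346 (f = 1/(-2346) = -1/2346 ≈ -0.00042626)
w = -1/7038 (w = (1/3)*(-1/2346) = -1/7038 ≈ -0.00014209)
D = 998483727/439 (D = 1770*(1/4390 + 1285) = 1770*(5641151/4390) = 998483727/439 ≈ 2.2745e+6)
D - w = 998483727/439 - 1*(-1/7038) = 998483727/439 + 1/7038 = 7027328471065/3089682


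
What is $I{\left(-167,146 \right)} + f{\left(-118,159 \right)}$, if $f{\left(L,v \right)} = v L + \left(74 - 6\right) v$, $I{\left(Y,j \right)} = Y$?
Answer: $-8117$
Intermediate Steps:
$f{\left(L,v \right)} = 68 v + L v$ ($f{\left(L,v \right)} = L v + 68 v = 68 v + L v$)
$I{\left(-167,146 \right)} + f{\left(-118,159 \right)} = -167 + 159 \left(68 - 118\right) = -167 + 159 \left(-50\right) = -167 - 7950 = -8117$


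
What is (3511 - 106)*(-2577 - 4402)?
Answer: -23763495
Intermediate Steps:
(3511 - 106)*(-2577 - 4402) = 3405*(-6979) = -23763495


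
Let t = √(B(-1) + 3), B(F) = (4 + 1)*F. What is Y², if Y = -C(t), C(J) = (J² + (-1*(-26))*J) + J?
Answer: -1454 - 108*I*√2 ≈ -1454.0 - 152.74*I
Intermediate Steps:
B(F) = 5*F
t = I*√2 (t = √(5*(-1) + 3) = √(-5 + 3) = √(-2) = I*√2 ≈ 1.4142*I)
C(J) = J² + 27*J (C(J) = (J² + 26*J) + J = J² + 27*J)
Y = -I*√2*(27 + I*√2) ≈ 2.0 - 38.184*I
Y² = (2 - 27*I*√2)²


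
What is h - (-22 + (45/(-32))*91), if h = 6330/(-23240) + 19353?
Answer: 362594131/18592 ≈ 19503.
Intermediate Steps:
h = 44975739/2324 (h = 6330*(-1/23240) + 19353 = -633/2324 + 19353 = 44975739/2324 ≈ 19353.)
h - (-22 + (45/(-32))*91) = 44975739/2324 - (-22 + (45/(-32))*91) = 44975739/2324 - (-22 + (45*(-1/32))*91) = 44975739/2324 - (-22 - 45/32*91) = 44975739/2324 - (-22 - 4095/32) = 44975739/2324 - 1*(-4799/32) = 44975739/2324 + 4799/32 = 362594131/18592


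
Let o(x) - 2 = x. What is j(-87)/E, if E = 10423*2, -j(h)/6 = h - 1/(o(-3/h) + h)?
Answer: 643017/25682272 ≈ 0.025037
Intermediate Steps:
o(x) = 2 + x
j(h) = -6*h + 6/(2 + h - 3/h) (j(h) = -6*(h - 1/((2 - 3/h) + h)) = -6*(h - 1/(2 + h - 3/h)) = -6*h + 6/(2 + h - 3/h))
E = 20846
j(-87)/E = (6*(-87)*(4 - 1*(-87)**2 - 2*(-87))/(-3 + (-87)**2 + 2*(-87)))/20846 = (6*(-87)*(4 - 1*7569 + 174)/(-3 + 7569 - 174))*(1/20846) = (6*(-87)*(4 - 7569 + 174)/7392)*(1/20846) = (6*(-87)*(1/7392)*(-7391))*(1/20846) = (643017/1232)*(1/20846) = 643017/25682272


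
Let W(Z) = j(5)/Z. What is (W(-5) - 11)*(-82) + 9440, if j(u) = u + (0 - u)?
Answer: 10342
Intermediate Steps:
j(u) = 0 (j(u) = u - u = 0)
W(Z) = 0 (W(Z) = 0/Z = 0)
(W(-5) - 11)*(-82) + 9440 = (0 - 11)*(-82) + 9440 = -11*(-82) + 9440 = 902 + 9440 = 10342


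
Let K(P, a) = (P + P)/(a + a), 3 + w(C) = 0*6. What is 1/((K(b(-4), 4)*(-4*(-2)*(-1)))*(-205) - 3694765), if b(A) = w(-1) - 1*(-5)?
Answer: -1/3693945 ≈ -2.7071e-7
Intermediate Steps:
w(C) = -3 (w(C) = -3 + 0*6 = -3 + 0 = -3)
b(A) = 2 (b(A) = -3 - 1*(-5) = -3 + 5 = 2)
K(P, a) = P/a (K(P, a) = (2*P)/((2*a)) = (2*P)*(1/(2*a)) = P/a)
1/((K(b(-4), 4)*(-4*(-2)*(-1)))*(-205) - 3694765) = 1/(((2/4)*(-4*(-2)*(-1)))*(-205) - 3694765) = 1/(((2*(¼))*(8*(-1)))*(-205) - 3694765) = 1/(((½)*(-8))*(-205) - 3694765) = 1/(-4*(-205) - 3694765) = 1/(820 - 3694765) = 1/(-3693945) = -1/3693945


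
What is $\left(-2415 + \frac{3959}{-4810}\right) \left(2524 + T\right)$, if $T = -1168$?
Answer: $- \frac{212930646}{65} \approx -3.2759 \cdot 10^{6}$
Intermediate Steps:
$\left(-2415 + \frac{3959}{-4810}\right) \left(2524 + T\right) = \left(-2415 + \frac{3959}{-4810}\right) \left(2524 - 1168\right) = \left(-2415 + 3959 \left(- \frac{1}{4810}\right)\right) 1356 = \left(-2415 - \frac{107}{130}\right) 1356 = \left(- \frac{314057}{130}\right) 1356 = - \frac{212930646}{65}$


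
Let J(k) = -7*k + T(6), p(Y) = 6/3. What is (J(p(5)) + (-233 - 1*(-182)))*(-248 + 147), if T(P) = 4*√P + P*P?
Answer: 2929 - 404*√6 ≈ 1939.4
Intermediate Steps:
T(P) = P² + 4*√P (T(P) = 4*√P + P² = P² + 4*√P)
p(Y) = 2 (p(Y) = 6*(⅓) = 2)
J(k) = 36 - 7*k + 4*√6 (J(k) = -7*k + (6² + 4*√6) = -7*k + (36 + 4*√6) = 36 - 7*k + 4*√6)
(J(p(5)) + (-233 - 1*(-182)))*(-248 + 147) = ((36 - 7*2 + 4*√6) + (-233 - 1*(-182)))*(-248 + 147) = ((36 - 14 + 4*√6) + (-233 + 182))*(-101) = ((22 + 4*√6) - 51)*(-101) = (-29 + 4*√6)*(-101) = 2929 - 404*√6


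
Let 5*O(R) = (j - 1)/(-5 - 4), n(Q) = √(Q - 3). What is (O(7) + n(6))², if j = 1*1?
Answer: 3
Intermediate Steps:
j = 1
n(Q) = √(-3 + Q)
O(R) = 0 (O(R) = ((1 - 1)/(-5 - 4))/5 = (0/(-9))/5 = (0*(-⅑))/5 = (⅕)*0 = 0)
(O(7) + n(6))² = (0 + √(-3 + 6))² = (0 + √3)² = (√3)² = 3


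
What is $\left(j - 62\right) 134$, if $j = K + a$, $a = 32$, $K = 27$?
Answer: $-402$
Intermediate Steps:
$j = 59$ ($j = 27 + 32 = 59$)
$\left(j - 62\right) 134 = \left(59 - 62\right) 134 = \left(-3\right) 134 = -402$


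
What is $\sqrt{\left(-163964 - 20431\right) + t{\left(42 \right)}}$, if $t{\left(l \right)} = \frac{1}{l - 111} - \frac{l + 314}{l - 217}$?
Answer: $\frac{2 i \sqrt{268855337247}}{2415} \approx 429.41 i$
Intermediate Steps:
$t{\left(l \right)} = \frac{1}{-111 + l} - \frac{314 + l}{-217 + l}$
$\sqrt{\left(-163964 - 20431\right) + t{\left(42 \right)}} = \sqrt{\left(-163964 - 20431\right) + \frac{34637 - 42^{2} - 8484}{24087 + 42^{2} - 13776}} = \sqrt{\left(-163964 - 20431\right) + \frac{34637 - 1764 - 8484}{24087 + 1764 - 13776}} = \sqrt{-184395 + \frac{34637 - 1764 - 8484}{12075}} = \sqrt{-184395 + \frac{1}{12075} \cdot 24389} = \sqrt{-184395 + \frac{24389}{12075}} = \sqrt{- \frac{2226545236}{12075}} = \frac{2 i \sqrt{268855337247}}{2415}$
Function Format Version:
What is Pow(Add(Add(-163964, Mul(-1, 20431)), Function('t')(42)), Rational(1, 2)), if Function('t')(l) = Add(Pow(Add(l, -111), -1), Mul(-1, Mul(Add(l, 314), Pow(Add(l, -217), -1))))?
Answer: Mul(Rational(2, 2415), I, Pow(268855337247, Rational(1, 2))) ≈ Mul(429.41, I)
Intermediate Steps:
Function('t')(l) = Add(Pow(Add(-111, l), -1), Mul(-1, Pow(Add(-217, l), -1), Add(314, l))) (Function('t')(l) = Add(Pow(Add(-111, l), -1), Mul(-1, Mul(Add(314, l), Pow(Add(-217, l), -1)))) = Add(Pow(Add(-111, l), -1), Mul(-1, Mul(Pow(Add(-217, l), -1), Add(314, l)))) = Add(Pow(Add(-111, l), -1), Mul(-1, Pow(Add(-217, l), -1), Add(314, l))))
Pow(Add(Add(-163964, Mul(-1, 20431)), Function('t')(42)), Rational(1, 2)) = Pow(Add(Add(-163964, Mul(-1, 20431)), Mul(Pow(Add(24087, Pow(42, 2), Mul(-328, 42)), -1), Add(34637, Mul(-1, Pow(42, 2)), Mul(-202, 42)))), Rational(1, 2)) = Pow(Add(Add(-163964, -20431), Mul(Pow(Add(24087, 1764, -13776), -1), Add(34637, Mul(-1, 1764), -8484))), Rational(1, 2)) = Pow(Add(-184395, Mul(Pow(12075, -1), Add(34637, -1764, -8484))), Rational(1, 2)) = Pow(Add(-184395, Mul(Rational(1, 12075), 24389)), Rational(1, 2)) = Pow(Add(-184395, Rational(24389, 12075)), Rational(1, 2)) = Pow(Rational(-2226545236, 12075), Rational(1, 2)) = Mul(Rational(2, 2415), I, Pow(268855337247, Rational(1, 2)))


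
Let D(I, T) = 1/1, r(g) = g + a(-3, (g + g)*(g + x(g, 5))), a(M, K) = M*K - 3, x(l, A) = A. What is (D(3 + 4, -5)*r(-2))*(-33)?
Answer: -1023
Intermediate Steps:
a(M, K) = -3 + K*M (a(M, K) = K*M - 3 = -3 + K*M)
r(g) = -3 + g - 6*g*(5 + g) (r(g) = g + (-3 + ((g + g)*(g + 5))*(-3)) = g + (-3 + ((2*g)*(5 + g))*(-3)) = g + (-3 + (2*g*(5 + g))*(-3)) = g + (-3 - 6*g*(5 + g)) = -3 + g - 6*g*(5 + g))
D(I, T) = 1
(D(3 + 4, -5)*r(-2))*(-33) = (1*(-3 - 2 - 6*(-2)*(5 - 2)))*(-33) = (1*(-3 - 2 - 6*(-2)*3))*(-33) = (1*(-3 - 2 + 36))*(-33) = (1*31)*(-33) = 31*(-33) = -1023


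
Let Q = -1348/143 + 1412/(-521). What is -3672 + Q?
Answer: -274479240/74503 ≈ -3684.1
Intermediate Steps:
Q = -904224/74503 (Q = -1348*1/143 + 1412*(-1/521) = -1348/143 - 1412/521 = -904224/74503 ≈ -12.137)
-3672 + Q = -3672 - 904224/74503 = -274479240/74503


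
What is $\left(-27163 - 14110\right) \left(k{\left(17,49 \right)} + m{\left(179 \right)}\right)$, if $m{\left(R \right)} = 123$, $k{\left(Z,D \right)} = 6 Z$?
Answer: $-9286425$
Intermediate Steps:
$\left(-27163 - 14110\right) \left(k{\left(17,49 \right)} + m{\left(179 \right)}\right) = \left(-27163 - 14110\right) \left(6 \cdot 17 + 123\right) = - 41273 \left(102 + 123\right) = \left(-41273\right) 225 = -9286425$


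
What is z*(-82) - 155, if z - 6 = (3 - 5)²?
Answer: -975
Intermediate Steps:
z = 10 (z = 6 + (3 - 5)² = 6 + (-2)² = 6 + 4 = 10)
z*(-82) - 155 = 10*(-82) - 155 = -820 - 155 = -975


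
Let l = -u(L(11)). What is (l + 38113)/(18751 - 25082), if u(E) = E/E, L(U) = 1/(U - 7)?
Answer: -38112/6331 ≈ -6.0199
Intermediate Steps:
L(U) = 1/(-7 + U)
u(E) = 1
l = -1 (l = -1*1 = -1)
(l + 38113)/(18751 - 25082) = (-1 + 38113)/(18751 - 25082) = 38112/(-6331) = 38112*(-1/6331) = -38112/6331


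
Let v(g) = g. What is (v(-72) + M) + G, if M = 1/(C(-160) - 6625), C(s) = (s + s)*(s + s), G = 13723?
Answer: 1307424526/95775 ≈ 13651.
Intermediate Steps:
C(s) = 4*s² (C(s) = (2*s)*(2*s) = 4*s²)
M = 1/95775 (M = 1/(4*(-160)² - 6625) = 1/(4*25600 - 6625) = 1/(102400 - 6625) = 1/95775 ≈ 1.0441e-5)
(v(-72) + M) + G = (-72 + 1/95775) + 13723 = -6895799/95775 + 13723 = 1307424526/95775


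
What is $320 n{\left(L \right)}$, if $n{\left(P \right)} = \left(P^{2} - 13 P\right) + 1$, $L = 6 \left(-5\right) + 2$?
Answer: $367680$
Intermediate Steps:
$L = -28$ ($L = -30 + 2 = -28$)
$n{\left(P \right)} = 1 + P^{2} - 13 P$
$320 n{\left(L \right)} = 320 \left(1 + \left(-28\right)^{2} - -364\right) = 320 \left(1 + 784 + 364\right) = 320 \cdot 1149 = 367680$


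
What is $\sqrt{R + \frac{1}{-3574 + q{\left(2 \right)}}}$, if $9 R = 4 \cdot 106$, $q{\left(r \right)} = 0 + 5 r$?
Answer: $\frac{\sqrt{1846933}}{198} \approx 6.8637$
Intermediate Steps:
$q{\left(r \right)} = 5 r$
$R = \frac{424}{9}$ ($R = \frac{4 \cdot 106}{9} = \frac{1}{9} \cdot 424 = \frac{424}{9} \approx 47.111$)
$\sqrt{R + \frac{1}{-3574 + q{\left(2 \right)}}} = \sqrt{\frac{424}{9} + \frac{1}{-3574 + 5 \cdot 2}} = \sqrt{\frac{424}{9} + \frac{1}{-3574 + 10}} = \sqrt{\frac{424}{9} + \frac{1}{-3564}} = \sqrt{\frac{424}{9} - \frac{1}{3564}} = \sqrt{\frac{167903}{3564}} = \frac{\sqrt{1846933}}{198}$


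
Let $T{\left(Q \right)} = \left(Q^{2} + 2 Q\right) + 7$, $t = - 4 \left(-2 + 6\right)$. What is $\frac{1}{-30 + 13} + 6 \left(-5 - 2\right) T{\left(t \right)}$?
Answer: $- \frac{164935}{17} \approx -9702.1$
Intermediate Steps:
$t = -16$ ($t = \left(-4\right) 4 = -16$)
$T{\left(Q \right)} = 7 + Q^{2} + 2 Q$
$\frac{1}{-30 + 13} + 6 \left(-5 - 2\right) T{\left(t \right)} = \frac{1}{-30 + 13} + 6 \left(-5 - 2\right) \left(7 + \left(-16\right)^{2} + 2 \left(-16\right)\right) = \frac{1}{-17} + 6 \left(-7\right) \left(7 + 256 - 32\right) = - \frac{1}{17} - 9702 = - \frac{164935}{17}$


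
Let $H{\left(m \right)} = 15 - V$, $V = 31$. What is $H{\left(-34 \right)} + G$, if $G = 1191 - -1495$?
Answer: $2670$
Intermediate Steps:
$G = 2686$ ($G = 1191 + 1495 = 2686$)
$H{\left(m \right)} = -16$ ($H{\left(m \right)} = 15 - 31 = -16$)
$H{\left(-34 \right)} + G = -16 + 2686 = 2670$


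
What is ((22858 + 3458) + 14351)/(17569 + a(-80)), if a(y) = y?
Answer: 40667/17489 ≈ 2.3253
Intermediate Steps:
((22858 + 3458) + 14351)/(17569 + a(-80)) = ((22858 + 3458) + 14351)/(17569 - 80) = (26316 + 14351)/17489 = 40667*(1/17489) = 40667/17489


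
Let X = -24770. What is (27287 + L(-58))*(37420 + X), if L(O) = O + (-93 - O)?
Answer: 344004100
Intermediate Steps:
L(O) = -93
(27287 + L(-58))*(37420 + X) = (27287 - 93)*(37420 - 24770) = 27194*12650 = 344004100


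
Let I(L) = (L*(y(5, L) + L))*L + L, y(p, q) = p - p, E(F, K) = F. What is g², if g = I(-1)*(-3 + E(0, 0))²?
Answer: 324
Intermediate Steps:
y(p, q) = 0
I(L) = L + L³ (I(L) = (L*(0 + L))*L + L = (L*L)*L + L = L²*L + L = L³ + L = L + L³)
g = -18 (g = (-1 + (-1)³)*(-3 + 0)² = (-1 - 1)*(-3)² = -2*9 = -18)
g² = (-18)² = 324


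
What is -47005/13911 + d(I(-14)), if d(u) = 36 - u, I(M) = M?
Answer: 648545/13911 ≈ 46.621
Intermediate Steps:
-47005/13911 + d(I(-14)) = -47005/13911 + (36 - 1*(-14)) = -47005*1/13911 + (36 + 14) = -47005/13911 + 50 = 648545/13911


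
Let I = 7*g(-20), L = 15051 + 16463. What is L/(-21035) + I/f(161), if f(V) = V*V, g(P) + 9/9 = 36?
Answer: -2366533/1589645 ≈ -1.4887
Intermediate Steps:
L = 31514
g(P) = 35 (g(P) = -1 + 36 = 35)
I = 245 (I = 7*35 = 245)
f(V) = V**2
L/(-21035) + I/f(161) = 31514/(-21035) + 245/(161**2) = 31514*(-1/21035) + 245/25921 = -4502/3005 + 245*(1/25921) = -4502/3005 + 5/529 = -2366533/1589645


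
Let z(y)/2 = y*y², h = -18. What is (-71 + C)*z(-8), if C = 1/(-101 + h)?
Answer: 8652800/119 ≈ 72713.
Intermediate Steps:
z(y) = 2*y³ (z(y) = 2*(y*y²) = 2*y³)
C = -1/119 (C = 1/(-101 - 18) = 1/(-119) = -1/119 ≈ -0.0084034)
(-71 + C)*z(-8) = (-71 - 1/119)*(2*(-8)³) = -16900*(-512)/119 = -8450/119*(-1024) = 8652800/119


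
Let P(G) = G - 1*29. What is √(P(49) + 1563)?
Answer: √1583 ≈ 39.787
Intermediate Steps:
P(G) = -29 + G (P(G) = G - 29 = -29 + G)
√(P(49) + 1563) = √((-29 + 49) + 1563) = √(20 + 1563) = √1583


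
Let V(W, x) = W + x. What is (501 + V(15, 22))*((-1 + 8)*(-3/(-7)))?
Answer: 1614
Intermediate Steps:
(501 + V(15, 22))*((-1 + 8)*(-3/(-7))) = (501 + (15 + 22))*((-1 + 8)*(-3/(-7))) = (501 + 37)*(7*(-3*(-1/7))) = 538*(7*(3/7)) = 538*3 = 1614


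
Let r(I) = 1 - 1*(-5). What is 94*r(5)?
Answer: 564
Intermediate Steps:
r(I) = 6 (r(I) = 1 + 5 = 6)
94*r(5) = 94*6 = 564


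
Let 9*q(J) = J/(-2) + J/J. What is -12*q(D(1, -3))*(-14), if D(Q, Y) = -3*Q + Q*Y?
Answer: 224/3 ≈ 74.667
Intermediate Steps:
q(J) = 1/9 - J/18 (q(J) = (J/(-2) + J/J)/9 = (J*(-1/2) + 1)/9 = (-J/2 + 1)/9 = (1 - J/2)/9 = 1/9 - J/18)
-12*q(D(1, -3))*(-14) = -12*(1/9 - (-3 - 3)/18)*(-14) = -12*(1/9 - (-6)/18)*(-14) = -12*(1/9 - 1/18*(-6))*(-14) = -12*(1/9 + 1/3)*(-14) = -12*4/9*(-14) = -16/3*(-14) = 224/3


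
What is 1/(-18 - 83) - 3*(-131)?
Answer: 39692/101 ≈ 392.99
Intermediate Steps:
1/(-18 - 83) - 3*(-131) = 1/(-101) + 393 = -1/101 + 393 = 39692/101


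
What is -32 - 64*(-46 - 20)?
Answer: 4192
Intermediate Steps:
-32 - 64*(-46 - 20) = -32 - 64*(-66) = -32 + 4224 = 4192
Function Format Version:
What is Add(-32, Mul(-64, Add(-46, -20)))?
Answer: 4192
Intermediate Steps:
Add(-32, Mul(-64, Add(-46, -20))) = Add(-32, Mul(-64, -66)) = Add(-32, 4224) = 4192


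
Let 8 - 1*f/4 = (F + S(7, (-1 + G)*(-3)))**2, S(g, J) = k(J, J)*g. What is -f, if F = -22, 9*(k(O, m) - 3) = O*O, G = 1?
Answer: -28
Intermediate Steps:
k(O, m) = 3 + O**2/9 (k(O, m) = 3 + (O*O)/9 = 3 + O**2/9)
S(g, J) = g*(3 + J**2/9) (S(g, J) = (3 + J**2/9)*g = g*(3 + J**2/9))
f = 28 (f = 32 - 4*(-22 + (1/9)*7*(27 + ((-1 + 1)*(-3))**2))**2 = 32 - 4*(-22 + (1/9)*7*(27 + (0*(-3))**2))**2 = 32 - 4*(-22 + (1/9)*7*(27 + 0**2))**2 = 32 - 4*(-22 + (1/9)*7*(27 + 0))**2 = 32 - 4*(-22 + (1/9)*7*27)**2 = 32 - 4*(-22 + 21)**2 = 32 - 4*(-1)**2 = 32 - 4*1 = 32 - 4 = 28)
-f = -1*28 = -28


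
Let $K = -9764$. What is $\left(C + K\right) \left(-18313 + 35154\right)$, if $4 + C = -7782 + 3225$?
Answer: $-241247325$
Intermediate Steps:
$C = -4561$ ($C = -4 + \left(-7782 + 3225\right) = -4 - 4557 = -4561$)
$\left(C + K\right) \left(-18313 + 35154\right) = \left(-4561 - 9764\right) \left(-18313 + 35154\right) = \left(-14325\right) 16841 = -241247325$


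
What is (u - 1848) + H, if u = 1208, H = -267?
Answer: -907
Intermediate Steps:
(u - 1848) + H = (1208 - 1848) - 267 = -640 - 267 = -907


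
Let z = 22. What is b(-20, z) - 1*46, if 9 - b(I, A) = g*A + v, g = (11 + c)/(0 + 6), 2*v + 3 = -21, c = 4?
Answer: -80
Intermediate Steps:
v = -12 (v = -3/2 + (1/2)*(-21) = -3/2 - 21/2 = -12)
g = 5/2 (g = (11 + 4)/(0 + 6) = 15/6 = 15*(1/6) = 5/2 ≈ 2.5000)
b(I, A) = 21 - 5*A/2 (b(I, A) = 9 - (5*A/2 - 12) = 9 - (-12 + 5*A/2) = 9 + (12 - 5*A/2) = 21 - 5*A/2)
b(-20, z) - 1*46 = (21 - 5/2*22) - 1*46 = (21 - 55) - 46 = -34 - 46 = -80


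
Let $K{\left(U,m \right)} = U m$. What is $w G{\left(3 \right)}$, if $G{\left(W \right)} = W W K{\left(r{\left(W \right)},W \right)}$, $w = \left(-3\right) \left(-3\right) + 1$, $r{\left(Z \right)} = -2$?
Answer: $-540$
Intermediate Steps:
$w = 10$ ($w = 9 + 1 = 10$)
$G{\left(W \right)} = - 2 W^{3}$ ($G{\left(W \right)} = W W \left(- 2 W\right) = W^{2} \left(- 2 W\right) = - 2 W^{3}$)
$w G{\left(3 \right)} = 10 \left(- 2 \cdot 3^{3}\right) = 10 \left(\left(-2\right) 27\right) = 10 \left(-54\right) = -540$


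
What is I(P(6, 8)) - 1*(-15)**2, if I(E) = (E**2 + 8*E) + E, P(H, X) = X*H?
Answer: 2511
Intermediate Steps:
P(H, X) = H*X
I(E) = E**2 + 9*E
I(P(6, 8)) - 1*(-15)**2 = (6*8)*(9 + 6*8) - 1*(-15)**2 = 48*(9 + 48) - 1*225 = 48*57 - 225 = 2736 - 225 = 2511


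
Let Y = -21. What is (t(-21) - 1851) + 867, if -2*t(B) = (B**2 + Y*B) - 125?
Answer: -2725/2 ≈ -1362.5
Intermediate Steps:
t(B) = 125/2 - B**2/2 + 21*B/2 (t(B) = -((B**2 - 21*B) - 125)/2 = -(-125 + B**2 - 21*B)/2 = 125/2 - B**2/2 + 21*B/2)
(t(-21) - 1851) + 867 = ((125/2 - 1/2*(-21)**2 + (21/2)*(-21)) - 1851) + 867 = ((125/2 - 1/2*441 - 441/2) - 1851) + 867 = ((125/2 - 441/2 - 441/2) - 1851) + 867 = (-757/2 - 1851) + 867 = -4459/2 + 867 = -2725/2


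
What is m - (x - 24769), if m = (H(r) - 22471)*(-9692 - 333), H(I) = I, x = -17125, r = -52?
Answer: 225834969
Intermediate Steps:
m = 225793075 (m = (-52 - 22471)*(-9692 - 333) = -22523*(-10025) = 225793075)
m - (x - 24769) = 225793075 - (-17125 - 24769) = 225793075 - 1*(-41894) = 225793075 + 41894 = 225834969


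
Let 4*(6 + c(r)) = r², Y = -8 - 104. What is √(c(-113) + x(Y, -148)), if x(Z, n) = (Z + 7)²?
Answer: √56845/2 ≈ 119.21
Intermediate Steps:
Y = -112
x(Z, n) = (7 + Z)²
c(r) = -6 + r²/4
√(c(-113) + x(Y, -148)) = √((-6 + (¼)*(-113)²) + (7 - 112)²) = √((-6 + (¼)*12769) + (-105)²) = √((-6 + 12769/4) + 11025) = √(12745/4 + 11025) = √(56845/4) = √56845/2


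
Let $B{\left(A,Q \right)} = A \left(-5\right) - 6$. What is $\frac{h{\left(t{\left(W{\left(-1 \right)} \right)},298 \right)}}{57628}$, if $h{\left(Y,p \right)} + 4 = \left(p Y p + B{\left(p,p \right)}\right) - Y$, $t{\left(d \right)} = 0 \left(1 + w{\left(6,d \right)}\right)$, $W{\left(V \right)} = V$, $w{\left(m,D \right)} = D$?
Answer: $- \frac{375}{14407} \approx -0.026029$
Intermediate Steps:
$B{\left(A,Q \right)} = -6 - 5 A$ ($B{\left(A,Q \right)} = - 5 A - 6 = -6 - 5 A$)
$t{\left(d \right)} = 0$ ($t{\left(d \right)} = 0 \left(1 + d\right) = 0$)
$h{\left(Y,p \right)} = -10 - Y - 5 p + Y p^{2}$ ($h{\left(Y,p \right)} = -4 - \left(6 + Y + 5 p - p Y p\right) = -4 - \left(6 + Y + 5 p - Y p p\right) = -4 - \left(6 + Y + 5 p - Y p^{2}\right) = -10 - Y - 5 p + Y p^{2}$)
$\frac{h{\left(t{\left(W{\left(-1 \right)} \right)},298 \right)}}{57628} = \frac{-10 - 0 - 1490 + 0 \cdot 298^{2}}{57628} = \left(-10 + 0 - 1490 + 0 \cdot 88804\right) \frac{1}{57628} = \left(-10 + 0 - 1490 + 0\right) \frac{1}{57628} = \left(-1500\right) \frac{1}{57628} = - \frac{375}{14407}$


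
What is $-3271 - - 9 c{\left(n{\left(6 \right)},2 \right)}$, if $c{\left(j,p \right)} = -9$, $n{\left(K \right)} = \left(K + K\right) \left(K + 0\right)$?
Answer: $-3352$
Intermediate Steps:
$n{\left(K \right)} = 2 K^{2}$ ($n{\left(K \right)} = 2 K K = 2 K^{2}$)
$-3271 - - 9 c{\left(n{\left(6 \right)},2 \right)} = -3271 - \left(-9\right) \left(-9\right) = -3271 - 81 = -3352$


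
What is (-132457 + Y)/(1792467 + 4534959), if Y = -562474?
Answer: -694931/6327426 ≈ -0.10983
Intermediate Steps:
(-132457 + Y)/(1792467 + 4534959) = (-132457 - 562474)/(1792467 + 4534959) = -694931/6327426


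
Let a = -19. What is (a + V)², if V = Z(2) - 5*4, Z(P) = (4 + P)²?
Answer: 9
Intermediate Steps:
V = 16 (V = (4 + 2)² - 5*4 = 6² - 20 = 36 - 20 = 16)
(a + V)² = (-19 + 16)² = (-3)² = 9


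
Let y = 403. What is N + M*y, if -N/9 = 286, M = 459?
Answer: 182403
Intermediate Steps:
N = -2574 (N = -9*286 = -2574)
N + M*y = -2574 + 459*403 = -2574 + 184977 = 182403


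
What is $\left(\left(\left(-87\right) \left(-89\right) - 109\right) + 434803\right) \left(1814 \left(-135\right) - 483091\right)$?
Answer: $-322085729697$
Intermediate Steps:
$\left(\left(\left(-87\right) \left(-89\right) - 109\right) + 434803\right) \left(1814 \left(-135\right) - 483091\right) = \left(\left(7743 - 109\right) + 434803\right) \left(-244890 - 483091\right) = \left(7634 + 434803\right) \left(-727981\right) = 442437 \left(-727981\right) = -322085729697$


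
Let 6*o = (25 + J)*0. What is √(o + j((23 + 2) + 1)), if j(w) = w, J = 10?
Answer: √26 ≈ 5.0990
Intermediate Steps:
o = 0 (o = ((25 + 10)*0)/6 = (35*0)/6 = (⅙)*0 = 0)
√(o + j((23 + 2) + 1)) = √(0 + ((23 + 2) + 1)) = √(0 + (25 + 1)) = √(0 + 26) = √26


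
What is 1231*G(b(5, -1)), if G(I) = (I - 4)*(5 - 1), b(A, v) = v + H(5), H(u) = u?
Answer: 0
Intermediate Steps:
b(A, v) = 5 + v (b(A, v) = v + 5 = 5 + v)
G(I) = -16 + 4*I (G(I) = (-4 + I)*4 = -16 + 4*I)
1231*G(b(5, -1)) = 1231*(-16 + 4*(5 - 1)) = 1231*(-16 + 4*4) = 1231*(-16 + 16) = 1231*0 = 0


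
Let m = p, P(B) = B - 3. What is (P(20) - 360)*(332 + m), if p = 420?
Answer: -257936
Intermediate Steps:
P(B) = -3 + B
m = 420
(P(20) - 360)*(332 + m) = ((-3 + 20) - 360)*(332 + 420) = (17 - 360)*752 = -343*752 = -257936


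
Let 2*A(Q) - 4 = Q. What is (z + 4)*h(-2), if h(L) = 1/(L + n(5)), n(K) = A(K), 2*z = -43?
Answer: -7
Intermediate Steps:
z = -43/2 (z = (1/2)*(-43) = -43/2 ≈ -21.500)
A(Q) = 2 + Q/2
n(K) = 2 + K/2
h(L) = 1/(9/2 + L) (h(L) = 1/(L + (2 + (1/2)*5)) = 1/(L + (2 + 5/2)) = 1/(L + 9/2) = 1/(9/2 + L))
(z + 4)*h(-2) = (-43/2 + 4)*(2/(9 + 2*(-2))) = -35/(9 - 4) = -35/5 = -35/2*2/5 = -7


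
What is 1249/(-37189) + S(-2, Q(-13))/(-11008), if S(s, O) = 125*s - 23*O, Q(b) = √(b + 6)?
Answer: -2225871/204688256 + 23*I*√7/11008 ≈ -0.010874 + 0.005528*I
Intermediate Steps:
Q(b) = √(6 + b)
S(s, O) = -23*O + 125*s
1249/(-37189) + S(-2, Q(-13))/(-11008) = 1249/(-37189) + (-23*√(6 - 13) + 125*(-2))/(-11008) = 1249*(-1/37189) + (-23*I*√7 - 250)*(-1/11008) = -1249/37189 + (-23*I*√7 - 250)*(-1/11008) = -1249/37189 + (-250 - 23*I*√7)*(-1/11008) = -1249/37189 + (125/5504 + 23*I*√7/11008) = -2225871/204688256 + 23*I*√7/11008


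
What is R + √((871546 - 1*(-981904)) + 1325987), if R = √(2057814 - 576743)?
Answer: √1481071 + √3179437 ≈ 3000.1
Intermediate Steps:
R = √1481071 ≈ 1217.0
R + √((871546 - 1*(-981904)) + 1325987) = √1481071 + √((871546 - 1*(-981904)) + 1325987) = √1481071 + √((871546 + 981904) + 1325987) = √1481071 + √(1853450 + 1325987) = √1481071 + √3179437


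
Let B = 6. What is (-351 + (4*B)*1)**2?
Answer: 106929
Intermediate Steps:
(-351 + (4*B)*1)**2 = (-351 + (4*6)*1)**2 = (-351 + 24*1)**2 = (-351 + 24)**2 = (-327)**2 = 106929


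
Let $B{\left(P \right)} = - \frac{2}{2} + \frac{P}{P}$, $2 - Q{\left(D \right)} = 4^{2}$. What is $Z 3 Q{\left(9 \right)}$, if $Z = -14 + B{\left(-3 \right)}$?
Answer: $588$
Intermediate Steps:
$Q{\left(D \right)} = -14$ ($Q{\left(D \right)} = 2 - 4^{2} = 2 - 16 = -14$)
$B{\left(P \right)} = 0$ ($B{\left(P \right)} = \left(-2\right) \frac{1}{2} + 1 = -1 + 1 = 0$)
$Z = -14$ ($Z = -14 + 0 = -14$)
$Z 3 Q{\left(9 \right)} = \left(-14\right) 3 \left(-14\right) = \left(-42\right) \left(-14\right) = 588$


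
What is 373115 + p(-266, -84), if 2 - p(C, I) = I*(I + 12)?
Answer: 367069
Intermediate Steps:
p(C, I) = 2 - I*(12 + I) (p(C, I) = 2 - I*(I + 12) = 2 - I*(12 + I))
373115 + p(-266, -84) = 373115 + (2 - 1*(-84)² - 12*(-84)) = 373115 + (2 - 1*7056 + 1008) = 373115 + (2 - 7056 + 1008) = 373115 - 6046 = 367069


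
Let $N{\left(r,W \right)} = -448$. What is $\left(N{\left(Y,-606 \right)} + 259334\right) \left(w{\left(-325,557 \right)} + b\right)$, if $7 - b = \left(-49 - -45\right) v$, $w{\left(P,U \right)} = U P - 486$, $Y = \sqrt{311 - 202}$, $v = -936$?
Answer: $-47958113728$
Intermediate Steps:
$Y = \sqrt{109} \approx 10.44$
$w{\left(P,U \right)} = -486 + P U$ ($w{\left(P,U \right)} = P U - 486 = -486 + P U$)
$b = -3737$ ($b = 7 - \left(-49 - -45\right) \left(-936\right) = 7 - \left(-49 + 45\right) \left(-936\right) = 7 - \left(-4\right) \left(-936\right) = 7 - 3744 = -3737$)
$\left(N{\left(Y,-606 \right)} + 259334\right) \left(w{\left(-325,557 \right)} + b\right) = \left(-448 + 259334\right) \left(\left(-486 - 181025\right) - 3737\right) = 258886 \left(\left(-486 - 181025\right) - 3737\right) = 258886 \left(-181511 - 3737\right) = 258886 \left(-185248\right) = -47958113728$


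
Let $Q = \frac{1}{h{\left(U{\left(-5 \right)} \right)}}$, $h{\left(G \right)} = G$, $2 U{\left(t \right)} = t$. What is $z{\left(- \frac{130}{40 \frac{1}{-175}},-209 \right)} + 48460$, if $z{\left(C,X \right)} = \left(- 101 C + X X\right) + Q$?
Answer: $\frac{693937}{20} \approx 34697.0$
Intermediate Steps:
$U{\left(t \right)} = \frac{t}{2}$
$Q = - \frac{2}{5}$ ($Q = \frac{1}{\frac{1}{2} \left(-5\right)} = \frac{1}{- \frac{5}{2}} = - \frac{2}{5} \approx -0.4$)
$z{\left(C,X \right)} = - \frac{2}{5} + X^{2} - 101 C$ ($z{\left(C,X \right)} = \left(- 101 C + X X\right) - \frac{2}{5} = \left(- 101 C + X^{2}\right) - \frac{2}{5} = \left(X^{2} - 101 C\right) - \frac{2}{5} = - \frac{2}{5} + X^{2} - 101 C$)
$z{\left(- \frac{130}{40 \frac{1}{-175}},-209 \right)} + 48460 = \left(- \frac{2}{5} + \left(-209\right)^{2} - 101 \left(- \frac{130}{40 \frac{1}{-175}}\right)\right) + 48460 = \left(- \frac{2}{5} + 43681 - 101 \left(- \frac{130}{40 \left(- \frac{1}{175}\right)}\right)\right) + 48460 = \left(- \frac{2}{5} + 43681 - 101 \left(- \frac{130}{- \frac{8}{35}}\right)\right) + 48460 = \left(- \frac{2}{5} + 43681 - 101 \left(\left(-130\right) \left(- \frac{35}{8}\right)\right)\right) + 48460 = \left(- \frac{2}{5} + 43681 - \frac{229775}{4}\right) + 48460 = - \frac{275263}{20} + 48460 = \frac{693937}{20}$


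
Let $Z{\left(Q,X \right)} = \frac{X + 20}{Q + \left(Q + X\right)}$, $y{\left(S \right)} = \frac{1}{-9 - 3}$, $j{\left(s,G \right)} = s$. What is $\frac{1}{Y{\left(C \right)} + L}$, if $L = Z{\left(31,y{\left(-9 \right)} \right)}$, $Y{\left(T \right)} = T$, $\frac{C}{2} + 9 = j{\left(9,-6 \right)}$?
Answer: $\frac{743}{239} \approx 3.1088$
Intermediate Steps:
$C = 0$ ($C = -18 + 2 \cdot 9 = -18 + 18 = 0$)
$y{\left(S \right)} = - \frac{1}{12}$ ($y{\left(S \right)} = \frac{1}{-12} = - \frac{1}{12}$)
$Z{\left(Q,X \right)} = \frac{20 + X}{X + 2 Q}$
$L = \frac{239}{743}$ ($L = \frac{20 - \frac{1}{12}}{- \frac{1}{12} + 2 \cdot 31} = \frac{1}{- \frac{1}{12} + 62} \cdot \frac{239}{12} = \frac{1}{\frac{743}{12}} \cdot \frac{239}{12} = \frac{12}{743} \cdot \frac{239}{12} = \frac{239}{743} \approx 0.32167$)
$\frac{1}{Y{\left(C \right)} + L} = \frac{1}{0 + \frac{239}{743}} = \frac{1}{\frac{239}{743}} = \frac{743}{239}$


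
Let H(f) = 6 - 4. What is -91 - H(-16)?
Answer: -93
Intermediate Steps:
H(f) = 2
-91 - H(-16) = -91 - 1*2 = -91 - 2 = -93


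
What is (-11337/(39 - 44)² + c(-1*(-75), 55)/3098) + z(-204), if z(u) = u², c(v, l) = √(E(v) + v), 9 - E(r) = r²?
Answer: 1029063/25 + I*√5541/3098 ≈ 41163.0 + 0.024028*I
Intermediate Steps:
E(r) = 9 - r²
c(v, l) = √(9 + v - v²) (c(v, l) = √((9 - v²) + v) = √(9 + v - v²))
(-11337/(39 - 44)² + c(-1*(-75), 55)/3098) + z(-204) = (-11337/(39 - 44)² + √(9 - 1*(-75) - (-1*(-75))²)/3098) + (-204)² = (-11337/((-5)²) + √(9 + 75 - 1*75²)*(1/3098)) + 41616 = (-11337/25 + √(9 + 75 - 1*5625)*(1/3098)) + 41616 = (-11337*1/25 + √(9 + 75 - 5625)*(1/3098)) + 41616 = (-11337/25 + √(-5541)*(1/3098)) + 41616 = (-11337/25 + (I*√5541)*(1/3098)) + 41616 = (-11337/25 + I*√5541/3098) + 41616 = 1029063/25 + I*√5541/3098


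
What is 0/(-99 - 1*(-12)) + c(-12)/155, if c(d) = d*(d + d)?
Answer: 288/155 ≈ 1.8581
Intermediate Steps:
c(d) = 2*d² (c(d) = d*(2*d) = 2*d²)
0/(-99 - 1*(-12)) + c(-12)/155 = 0/(-99 - 1*(-12)) + (2*(-12)²)/155 = 0/(-99 + 12) + (2*144)*(1/155) = 0/(-87) + 288*(1/155) = 0*(-1/87) + 288/155 = 0 + 288/155 = 288/155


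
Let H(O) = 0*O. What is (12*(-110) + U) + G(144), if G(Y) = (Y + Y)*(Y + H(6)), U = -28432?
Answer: 11720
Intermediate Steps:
H(O) = 0
G(Y) = 2*Y**2 (G(Y) = (Y + Y)*(Y + 0) = (2*Y)*Y = 2*Y**2)
(12*(-110) + U) + G(144) = (12*(-110) - 28432) + 2*144**2 = (-1320 - 28432) + 2*20736 = -29752 + 41472 = 11720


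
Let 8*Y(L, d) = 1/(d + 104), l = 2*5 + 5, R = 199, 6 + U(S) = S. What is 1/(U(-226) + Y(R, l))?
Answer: -952/220863 ≈ -0.0043104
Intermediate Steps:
U(S) = -6 + S
l = 15 (l = 10 + 5 = 15)
Y(L, d) = 1/(8*(104 + d)) (Y(L, d) = 1/(8*(d + 104)) = 1/(8*(104 + d)))
1/(U(-226) + Y(R, l)) = 1/((-6 - 226) + 1/(8*(104 + 15))) = 1/(-232 + (⅛)/119) = 1/(-232 + (⅛)*(1/119)) = 1/(-232 + 1/952) = 1/(-220863/952) = -952/220863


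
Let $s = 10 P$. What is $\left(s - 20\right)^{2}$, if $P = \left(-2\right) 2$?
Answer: $3600$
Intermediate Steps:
$P = -4$
$s = -40$ ($s = 10 \left(-4\right) = -40$)
$\left(s - 20\right)^{2} = \left(-40 - 20\right)^{2} = \left(-60\right)^{2} = 3600$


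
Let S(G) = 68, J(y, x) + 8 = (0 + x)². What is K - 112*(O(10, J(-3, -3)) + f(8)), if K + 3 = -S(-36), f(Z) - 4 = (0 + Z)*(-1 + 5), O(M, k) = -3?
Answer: -3767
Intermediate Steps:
J(y, x) = -8 + x² (J(y, x) = -8 + (0 + x)² = -8 + x²)
f(Z) = 4 + 4*Z (f(Z) = 4 + (0 + Z)*(-1 + 5) = 4 + Z*4 = 4 + 4*Z)
K = -71 (K = -3 - 1*68 = -3 - 68 = -71)
K - 112*(O(10, J(-3, -3)) + f(8)) = -71 - 112*(-3 + (4 + 4*8)) = -71 - 112*(-3 + (4 + 32)) = -71 - 112*(-3 + 36) = -71 - 112*33 = -71 - 1*3696 = -71 - 3696 = -3767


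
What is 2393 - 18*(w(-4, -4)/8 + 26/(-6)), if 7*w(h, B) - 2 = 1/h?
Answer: 39527/16 ≈ 2470.4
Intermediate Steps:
w(h, B) = 2/7 + 1/(7*h)
2393 - 18*(w(-4, -4)/8 + 26/(-6)) = 2393 - 18*(((⅐)*(1 + 2*(-4))/(-4))/8 + 26/(-6)) = 2393 - 18*(((⅐)*(-¼)*(1 - 8))*(⅛) + 26*(-⅙)) = 2393 - 18*(((⅐)*(-¼)*(-7))*(⅛) - 13/3) = 2393 - 18*((¼)*(⅛) - 13/3) = 2393 - 18*(1/32 - 13/3) = 2393 - 18*(-413)/96 = 2393 - 1*(-1239/16) = 2393 + 1239/16 = 39527/16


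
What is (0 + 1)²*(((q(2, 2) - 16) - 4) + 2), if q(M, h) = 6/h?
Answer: -15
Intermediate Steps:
(0 + 1)²*(((q(2, 2) - 16) - 4) + 2) = (0 + 1)²*(((6/2 - 16) - 4) + 2) = 1²*(((6*(½) - 16) - 4) + 2) = 1*(((3 - 16) - 4) + 2) = 1*((-13 - 4) + 2) = 1*(-17 + 2) = 1*(-15) = -15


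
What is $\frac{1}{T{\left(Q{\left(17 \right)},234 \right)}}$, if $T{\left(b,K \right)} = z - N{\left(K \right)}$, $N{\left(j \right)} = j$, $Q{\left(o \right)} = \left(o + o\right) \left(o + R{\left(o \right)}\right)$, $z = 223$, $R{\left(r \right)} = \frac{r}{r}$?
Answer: $- \frac{1}{11} \approx -0.090909$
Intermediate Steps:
$R{\left(r \right)} = 1$
$Q{\left(o \right)} = 2 o \left(1 + o\right)$ ($Q{\left(o \right)} = \left(o + o\right) \left(o + 1\right) = 2 o \left(1 + o\right)$)
$T{\left(b,K \right)} = 223 - K$
$\frac{1}{T{\left(Q{\left(17 \right)},234 \right)}} = \frac{1}{223 - 234} = \frac{1}{-11} = - \frac{1}{11}$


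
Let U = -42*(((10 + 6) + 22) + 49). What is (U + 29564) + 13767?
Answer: 39677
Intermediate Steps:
U = -3654 (U = -42*((16 + 22) + 49) = -42*(38 + 49) = -42*87 = -3654)
(U + 29564) + 13767 = (-3654 + 29564) + 13767 = 25910 + 13767 = 39677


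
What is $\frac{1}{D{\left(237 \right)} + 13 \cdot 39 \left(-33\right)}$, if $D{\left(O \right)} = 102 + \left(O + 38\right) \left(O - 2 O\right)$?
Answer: $- \frac{1}{81804} \approx -1.2224 \cdot 10^{-5}$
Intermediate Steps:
$D{\left(O \right)} = 102 - O \left(38 + O\right)$ ($D{\left(O \right)} = 102 + \left(38 + O\right) \left(- O\right) = 102 - O \left(38 + O\right)$)
$\frac{1}{D{\left(237 \right)} + 13 \cdot 39 \left(-33\right)} = \frac{1}{\left(102 - 237^{2} - 9006\right) + 13 \cdot 39 \left(-33\right)} = \frac{1}{\left(102 - 56169 - 9006\right) + 507 \left(-33\right)} = \frac{1}{\left(102 - 56169 - 9006\right) - 16731} = \frac{1}{-65073 - 16731} = \frac{1}{-81804} = - \frac{1}{81804}$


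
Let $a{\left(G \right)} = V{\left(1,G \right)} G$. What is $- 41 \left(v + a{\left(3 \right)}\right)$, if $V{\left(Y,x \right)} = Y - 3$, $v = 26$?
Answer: $-820$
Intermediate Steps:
$V{\left(Y,x \right)} = -3 + Y$
$a{\left(G \right)} = - 2 G$ ($a{\left(G \right)} = \left(-3 + 1\right) G = - 2 G$)
$- 41 \left(v + a{\left(3 \right)}\right) = - 41 \left(26 - 6\right) = \left(-41\right) 20 = -820$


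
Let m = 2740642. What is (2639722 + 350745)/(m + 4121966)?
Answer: 2990467/6862608 ≈ 0.43576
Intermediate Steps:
(2639722 + 350745)/(m + 4121966) = (2639722 + 350745)/(2740642 + 4121966) = 2990467/6862608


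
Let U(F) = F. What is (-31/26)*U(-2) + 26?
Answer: 369/13 ≈ 28.385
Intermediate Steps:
(-31/26)*U(-2) + 26 = -31/26*(-2) + 26 = 31/13 + 26 = 369/13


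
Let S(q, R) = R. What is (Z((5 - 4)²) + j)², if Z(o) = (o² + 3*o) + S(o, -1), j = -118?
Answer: 13225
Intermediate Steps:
Z(o) = -1 + o² + 3*o (Z(o) = (o² + 3*o) - 1 = -1 + o² + 3*o)
(Z((5 - 4)²) + j)² = ((-1 + ((5 - 4)²)² + 3*(5 - 4)²) - 118)² = ((-1 + (1²)² + 3*1²) - 118)² = ((-1 + 1² + 3*1) - 118)² = ((-1 + 1 + 3) - 118)² = (3 - 118)² = (-115)² = 13225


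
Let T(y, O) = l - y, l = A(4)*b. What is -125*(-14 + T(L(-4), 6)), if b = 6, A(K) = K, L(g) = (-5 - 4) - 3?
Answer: -2750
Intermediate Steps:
L(g) = -12 (L(g) = -9 - 3 = -12)
l = 24 (l = 4*6 = 24)
T(y, O) = 24 - y
-125*(-14 + T(L(-4), 6)) = -125*(-14 + (24 - 1*(-12))) = -125*(-14 + (24 + 12)) = -125*(-14 + 36) = -125*22 = -2750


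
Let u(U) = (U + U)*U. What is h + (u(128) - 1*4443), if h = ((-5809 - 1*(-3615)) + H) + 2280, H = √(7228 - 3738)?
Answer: 28411 + √3490 ≈ 28470.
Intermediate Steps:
H = √3490 ≈ 59.076
u(U) = 2*U² (u(U) = (2*U)*U = 2*U²)
h = 86 + √3490 (h = ((-5809 - 1*(-3615)) + √3490) + 2280 = ((-5809 + 3615) + √3490) + 2280 = (-2194 + √3490) + 2280 = 86 + √3490 ≈ 145.08)
h + (u(128) - 1*4443) = (86 + √3490) + (2*128² - 1*4443) = (86 + √3490) + (2*16384 - 4443) = (86 + √3490) + (32768 - 4443) = (86 + √3490) + 28325 = 28411 + √3490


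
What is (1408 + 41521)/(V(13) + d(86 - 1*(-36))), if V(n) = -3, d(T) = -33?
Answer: -42929/36 ≈ -1192.5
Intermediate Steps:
(1408 + 41521)/(V(13) + d(86 - 1*(-36))) = (1408 + 41521)/(-3 - 33) = 42929/(-36) = 42929*(-1/36) = -42929/36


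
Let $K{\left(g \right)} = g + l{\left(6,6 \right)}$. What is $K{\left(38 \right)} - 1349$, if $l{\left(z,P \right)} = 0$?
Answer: $-1311$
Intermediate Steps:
$K{\left(g \right)} = g$ ($K{\left(g \right)} = g + 0 = g$)
$K{\left(38 \right)} - 1349 = 38 - 1349 = -1311$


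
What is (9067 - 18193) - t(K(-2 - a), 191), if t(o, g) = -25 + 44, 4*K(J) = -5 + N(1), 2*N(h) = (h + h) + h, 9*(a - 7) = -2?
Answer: -9145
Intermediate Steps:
a = 61/9 (a = 7 + (⅑)*(-2) = 7 - 2/9 = 61/9 ≈ 6.7778)
N(h) = 3*h/2 (N(h) = ((h + h) + h)/2 = (2*h + h)/2 = (3*h)/2 = 3*h/2)
K(J) = -7/8 (K(J) = (-5 + (3/2)*1)/4 = (-5 + 3/2)/4 = (¼)*(-7/2) = -7/8)
t(o, g) = 19
(9067 - 18193) - t(K(-2 - a), 191) = (9067 - 18193) - 1*19 = -9126 - 19 = -9145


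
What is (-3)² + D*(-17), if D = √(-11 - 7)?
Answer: 9 - 51*I*√2 ≈ 9.0 - 72.125*I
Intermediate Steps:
D = 3*I*√2 (D = √(-18) = 3*I*√2 ≈ 4.2426*I)
(-3)² + D*(-17) = (-3)² + (3*I*√2)*(-17) = 9 - 51*I*√2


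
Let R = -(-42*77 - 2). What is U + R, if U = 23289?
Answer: 26525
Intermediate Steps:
R = 3236 (R = -(-3234 - 2) = -1*(-3236) = 3236)
U + R = 23289 + 3236 = 26525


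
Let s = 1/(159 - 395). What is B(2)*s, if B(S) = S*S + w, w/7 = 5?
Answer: -39/236 ≈ -0.16525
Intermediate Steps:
w = 35 (w = 7*5 = 35)
B(S) = 35 + S**2 (B(S) = S*S + 35 = S**2 + 35 = 35 + S**2)
s = -1/236 (s = 1/(-236) = -1/236 ≈ -0.0042373)
B(2)*s = (35 + 2**2)*(-1/236) = (35 + 4)*(-1/236) = 39*(-1/236) = -39/236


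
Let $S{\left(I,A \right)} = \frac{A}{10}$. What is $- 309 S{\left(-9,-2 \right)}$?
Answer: $\frac{309}{5} \approx 61.8$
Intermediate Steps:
$S{\left(I,A \right)} = \frac{A}{10}$ ($S{\left(I,A \right)} = A \frac{1}{10} = \frac{A}{10}$)
$- 309 S{\left(-9,-2 \right)} = - 309 \cdot \frac{1}{10} \left(-2\right) = \left(-309\right) \left(- \frac{1}{5}\right) = \frac{309}{5}$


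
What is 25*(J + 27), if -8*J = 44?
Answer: 1075/2 ≈ 537.50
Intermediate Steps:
J = -11/2 (J = -⅛*44 = -11/2 ≈ -5.5000)
25*(J + 27) = 25*(-11/2 + 27) = 25*(43/2) = 1075/2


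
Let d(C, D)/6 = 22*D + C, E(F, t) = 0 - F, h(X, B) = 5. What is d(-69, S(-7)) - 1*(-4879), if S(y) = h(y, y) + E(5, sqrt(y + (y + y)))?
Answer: 4465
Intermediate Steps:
E(F, t) = -F
S(y) = 0 (S(y) = 5 - 1*5 = 5 - 5 = 0)
d(C, D) = 6*C + 132*D (d(C, D) = 6*(22*D + C) = 6*(C + 22*D) = 6*C + 132*D)
d(-69, S(-7)) - 1*(-4879) = (6*(-69) + 132*0) - 1*(-4879) = (-414 + 0) + 4879 = -414 + 4879 = 4465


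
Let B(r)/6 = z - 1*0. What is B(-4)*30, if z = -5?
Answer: -900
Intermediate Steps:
B(r) = -30 (B(r) = 6*(-5 - 1*0) = 6*(-5 + 0) = 6*(-5) = -30)
B(-4)*30 = -30*30 = -900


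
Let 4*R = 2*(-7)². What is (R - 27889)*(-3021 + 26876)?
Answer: -1329415295/2 ≈ -6.6471e+8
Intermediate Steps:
R = 49/2 (R = (2*(-7)²)/4 = (2*49)/4 = (¼)*98 = 49/2 ≈ 24.500)
(R - 27889)*(-3021 + 26876) = (49/2 - 27889)*(-3021 + 26876) = -55729/2*23855 = -1329415295/2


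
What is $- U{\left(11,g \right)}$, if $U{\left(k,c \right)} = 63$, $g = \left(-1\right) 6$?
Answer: $-63$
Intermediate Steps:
$g = -6$
$- U{\left(11,g \right)} = \left(-1\right) 63 = -63$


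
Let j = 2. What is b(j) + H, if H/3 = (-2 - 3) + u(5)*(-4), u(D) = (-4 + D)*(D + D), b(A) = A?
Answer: -133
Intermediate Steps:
u(D) = 2*D*(-4 + D) (u(D) = (-4 + D)*(2*D) = 2*D*(-4 + D))
H = -135 (H = 3*((-2 - 3) + (2*5*(-4 + 5))*(-4)) = 3*(-5 + (2*5*1)*(-4)) = 3*(-5 + 10*(-4)) = 3*(-5 - 40) = 3*(-45) = -135)
b(j) + H = 2 - 135 = -133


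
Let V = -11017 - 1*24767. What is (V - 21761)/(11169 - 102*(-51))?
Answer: -3385/963 ≈ -3.5151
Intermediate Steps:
V = -35784 (V = -11017 - 24767 = -35784)
(V - 21761)/(11169 - 102*(-51)) = (-35784 - 21761)/(11169 - 102*(-51)) = -57545/(11169 + 5202) = -57545/16371 = -57545*1/16371 = -3385/963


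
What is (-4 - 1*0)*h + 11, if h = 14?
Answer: -45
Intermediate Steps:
(-4 - 1*0)*h + 11 = (-4 - 1*0)*14 + 11 = (-4 + 0)*14 + 11 = -4*14 + 11 = -56 + 11 = -45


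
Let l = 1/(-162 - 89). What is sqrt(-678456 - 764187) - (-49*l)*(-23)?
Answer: 1127/251 + I*sqrt(1442643) ≈ 4.49 + 1201.1*I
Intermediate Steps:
l = -1/251 (l = 1/(-251) = -1/251 ≈ -0.0039841)
sqrt(-678456 - 764187) - (-49*l)*(-23) = sqrt(-678456 - 764187) - (-49*(-1/251))*(-23) = sqrt(-1442643) - 49*(-23)/251 = I*sqrt(1442643) - 1*(-1127/251) = I*sqrt(1442643) + 1127/251 = 1127/251 + I*sqrt(1442643)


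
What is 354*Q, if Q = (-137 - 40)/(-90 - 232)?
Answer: 31329/161 ≈ 194.59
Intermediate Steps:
Q = 177/322 (Q = -177/(-322) = -177*(-1/322) = 177/322 ≈ 0.54969)
354*Q = 354*(177/322) = 31329/161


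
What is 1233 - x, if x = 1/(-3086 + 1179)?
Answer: 2351332/1907 ≈ 1233.0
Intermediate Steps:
x = -1/1907 (x = 1/(-1907) = -1/1907 ≈ -0.00052438)
1233 - x = 1233 - 1*(-1/1907) = 1233 + 1/1907 = 2351332/1907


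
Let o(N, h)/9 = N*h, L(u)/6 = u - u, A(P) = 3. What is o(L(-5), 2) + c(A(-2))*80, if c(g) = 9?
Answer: 720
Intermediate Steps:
L(u) = 0 (L(u) = 6*(u - u) = 6*0 = 0)
o(N, h) = 9*N*h (o(N, h) = 9*(N*h) = 9*N*h)
o(L(-5), 2) + c(A(-2))*80 = 9*0*2 + 9*80 = 0 + 720 = 720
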